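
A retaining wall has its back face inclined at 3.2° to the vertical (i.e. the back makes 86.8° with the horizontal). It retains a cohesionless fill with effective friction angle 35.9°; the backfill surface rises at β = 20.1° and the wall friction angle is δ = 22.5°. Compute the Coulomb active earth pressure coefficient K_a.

K_a = sin²(α+φ) / [sin²α · sin(α−δ) · (1 + √{sin(φ+δ)sin(φ−β) / (sin(α−δ)sin(α+β))})²].
With α = 86.8°, φ = 35.9°, δ = 22.5°, β = 20.1°: K_a = 0.3418.

0.342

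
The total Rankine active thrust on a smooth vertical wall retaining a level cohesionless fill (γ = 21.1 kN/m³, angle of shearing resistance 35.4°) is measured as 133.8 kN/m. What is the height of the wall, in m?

6.90 m

K_a = 0.2664. P_a = ½ K_a γ H² ⇒ H = √(2P_a/(K_a γ)).
H = √(2×133.8/(0.2664×21.1)) = 6.900 m.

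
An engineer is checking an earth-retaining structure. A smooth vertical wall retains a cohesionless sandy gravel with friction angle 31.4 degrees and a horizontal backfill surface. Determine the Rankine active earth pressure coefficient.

0.315

K_a = (1 − sin φ)/(1 + sin φ) = (1 − sin 31.4°)/(1 + sin 31.4°) = 0.3149.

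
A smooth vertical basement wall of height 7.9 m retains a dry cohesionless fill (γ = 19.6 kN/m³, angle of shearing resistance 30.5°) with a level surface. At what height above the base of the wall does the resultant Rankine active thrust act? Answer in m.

K_a = 0.3267.
The pressure distribution is triangular, so the resultant acts at H/3 above the base = 7.9/3 = 2.633 m.

2.63 m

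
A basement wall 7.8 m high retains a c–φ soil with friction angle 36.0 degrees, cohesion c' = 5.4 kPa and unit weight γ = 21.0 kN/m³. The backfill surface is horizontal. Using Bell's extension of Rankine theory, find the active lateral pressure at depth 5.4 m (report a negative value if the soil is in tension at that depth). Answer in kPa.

23.9 kPa

K_a = (1 − sin φ)/(1 + sin φ) = 0.2596.
σ_a = K_a γ z − 2c√K_a = 0.2596×21.0×5.4 − 2×5.4×0.5095 = 23.94 kPa.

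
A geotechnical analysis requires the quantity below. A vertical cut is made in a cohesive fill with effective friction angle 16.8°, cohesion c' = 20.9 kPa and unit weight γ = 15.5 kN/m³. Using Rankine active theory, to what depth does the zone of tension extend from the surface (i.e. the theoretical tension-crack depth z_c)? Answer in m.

3.63 m

K_a = tan²(45° − 16.8°/2) = 0.5516; √K_a = 0.7427.
The active pressure is zero where K_a γ z = 2c√K_a, so z_c = 2c/(γ√K_a) = 2×20.9/(15.5×0.7427) = 3.631 m.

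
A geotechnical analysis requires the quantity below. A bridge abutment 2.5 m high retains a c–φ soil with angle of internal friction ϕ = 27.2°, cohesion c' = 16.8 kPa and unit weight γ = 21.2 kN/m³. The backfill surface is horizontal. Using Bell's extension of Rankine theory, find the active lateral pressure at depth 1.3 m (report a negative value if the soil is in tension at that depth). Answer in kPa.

K_a = (1 − sin φ)/(1 + sin φ) = 0.3726.
σ_a = K_a γ z − 2c√K_a = 0.3726×21.2×1.3 − 2×16.8×0.6104 = -10.24 kPa.

-10.2 kPa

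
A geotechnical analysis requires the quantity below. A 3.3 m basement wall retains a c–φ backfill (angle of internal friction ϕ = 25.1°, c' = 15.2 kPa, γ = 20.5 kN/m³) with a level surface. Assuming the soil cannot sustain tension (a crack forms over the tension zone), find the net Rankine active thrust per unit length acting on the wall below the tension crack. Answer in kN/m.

K_a = 0.4043; √K_a = 0.6358.
Tension-crack depth z_c = 2c/(γ√K_a) = 2×15.2/(20.5×0.6358) = 2.332 m.
σ_a at base = K_a γ H − 2c√K_a = 0.4043×20.5×3.3 − 2×15.2×0.6358 = 8.021 kPa.
P_a = ½ × 8.021 × (H − z_c) = 0.5×8.021×0.9678 = 3.881 kN/m.

3.88 kN/m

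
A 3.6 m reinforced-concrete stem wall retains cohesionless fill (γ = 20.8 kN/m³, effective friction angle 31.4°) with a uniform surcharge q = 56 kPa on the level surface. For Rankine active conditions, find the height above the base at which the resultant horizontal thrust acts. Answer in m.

1.56 m

K_a = 0.3149.
Triangular part P₁ = ½K_aγH² = 42.45 at H/3 = 1.200 m; rectangular part P₂ = K_a q H = 63.49 at H/2 = 1.800 m.
ȳ = (P₁·1.200 + P₂·1.800)/(P₁+P₂) = 1.560 m.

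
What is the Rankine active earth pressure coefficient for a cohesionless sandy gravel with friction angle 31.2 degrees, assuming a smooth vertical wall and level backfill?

K_a = (1 − sin φ)/(1 + sin φ) = (1 − sin 31.2°)/(1 + sin 31.2°) = 0.3175.

0.317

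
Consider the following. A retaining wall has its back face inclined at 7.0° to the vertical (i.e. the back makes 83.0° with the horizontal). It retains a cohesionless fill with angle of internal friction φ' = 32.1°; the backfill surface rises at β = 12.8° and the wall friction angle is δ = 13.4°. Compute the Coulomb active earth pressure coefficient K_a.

K_a = sin²(α+φ) / [sin²α · sin(α−δ) · (1 + √{sin(φ+δ)sin(φ−β) / (sin(α−δ)sin(α+β))})²].
With α = 83.0°, φ = 32.1°, δ = 13.4°, β = 12.8°: K_a = 0.3932.

0.393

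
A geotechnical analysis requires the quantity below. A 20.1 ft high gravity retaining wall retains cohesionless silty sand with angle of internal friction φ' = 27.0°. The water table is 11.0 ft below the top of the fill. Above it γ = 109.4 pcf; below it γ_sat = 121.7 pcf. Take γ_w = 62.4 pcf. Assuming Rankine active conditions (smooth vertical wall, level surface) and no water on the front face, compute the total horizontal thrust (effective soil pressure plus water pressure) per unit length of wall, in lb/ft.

10100 lb/ft

K_a = tan²(45° − φ/2) = 0.3755.
γ' = 121.7 − 62.4 = 59.30 pcf. Depth below WT = 9.1 ft.
σ'_h at WT = K_a γ d_w = 451.9 psf; at base = 451.9 + K_a γ' × 9.1 = 654.6 psf.
P₁ (0–11.0 ft) = ½×451.9×11.0 = 2485. P₂ (11.0–20.1 ft) = ½(451.9+654.6)×9.1 = 5034.
P_w = ½ γ_w h₂² = 0.5×62.4×9.1² = 2584. Total = 2485+5034+2584 = 10100 lb/ft.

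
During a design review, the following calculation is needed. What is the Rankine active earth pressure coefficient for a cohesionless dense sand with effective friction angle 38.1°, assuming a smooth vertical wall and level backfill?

0.237

K_a = tan²(45° − φ/2) = tan²(25.95°) = 0.2368.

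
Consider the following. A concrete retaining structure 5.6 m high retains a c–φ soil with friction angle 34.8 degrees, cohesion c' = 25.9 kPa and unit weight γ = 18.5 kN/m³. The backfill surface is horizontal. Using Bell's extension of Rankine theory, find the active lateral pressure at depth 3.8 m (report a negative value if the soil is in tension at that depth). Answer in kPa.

K_a = (1 − sin φ)/(1 + sin φ) = 0.2733.
σ_a = K_a γ z − 2c√K_a = 0.2733×18.5×3.8 − 2×25.9×0.5228 = -7.867 kPa.

-7.87 kPa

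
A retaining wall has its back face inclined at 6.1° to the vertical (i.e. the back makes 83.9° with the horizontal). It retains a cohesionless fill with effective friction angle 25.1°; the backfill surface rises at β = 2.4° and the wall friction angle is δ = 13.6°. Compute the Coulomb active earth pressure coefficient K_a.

K_a = sin²(α+φ) / [sin²α · sin(α−δ) · (1 + √{sin(φ+δ)sin(φ−β) / (sin(α−δ)sin(α+β))})²].
With α = 83.9°, φ = 25.1°, δ = 13.6°, β = 2.4°: K_a = 0.4230.

0.423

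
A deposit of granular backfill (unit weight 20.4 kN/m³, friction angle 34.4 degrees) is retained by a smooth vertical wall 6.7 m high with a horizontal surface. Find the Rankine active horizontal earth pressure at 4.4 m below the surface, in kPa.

K_a = (1 − sin φ)/(1 + sin φ) = 0.2780.
σ_h = K_a γ z = 0.2780 × 20.4 × 4.4 = 24.95 kPa.

25.0 kPa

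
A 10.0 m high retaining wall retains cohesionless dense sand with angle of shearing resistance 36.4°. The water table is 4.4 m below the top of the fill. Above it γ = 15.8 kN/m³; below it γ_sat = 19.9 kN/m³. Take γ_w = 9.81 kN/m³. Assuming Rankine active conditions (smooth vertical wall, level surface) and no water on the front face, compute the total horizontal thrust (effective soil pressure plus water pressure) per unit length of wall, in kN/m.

K_a = tan²(45° − φ/2) = 0.2552.
γ' = 19.9 − 9.81 = 10.09 kN/m³. Depth below WT = 5.6 m.
σ'_h at WT = K_a γ d_w = 17.74 kPa; at base = 17.74 + K_a γ' × 5.6 = 32.16 kPa.
P₁ (0–4.4 m) = ½×17.74×4.4 = 39.03. P₂ (4.4–10.0 m) = ½(17.74+32.16)×5.6 = 139.7.
P_w = ½ γ_w h₂² = 0.5×9.81×5.6² = 153.8. Total = 39.03+139.7+153.8 = 332.6 kN/m.

333 kN/m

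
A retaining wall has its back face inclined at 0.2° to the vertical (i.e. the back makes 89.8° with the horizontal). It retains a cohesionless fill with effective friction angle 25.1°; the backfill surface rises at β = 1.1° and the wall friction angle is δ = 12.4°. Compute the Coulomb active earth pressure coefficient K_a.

0.373

K_a = sin²(α+φ) / [sin²α · sin(α−δ) · (1 + √{sin(φ+δ)sin(φ−β) / (sin(α−δ)sin(α+β))})²].
With α = 89.8°, φ = 25.1°, δ = 12.4°, β = 1.1°: K_a = 0.3728.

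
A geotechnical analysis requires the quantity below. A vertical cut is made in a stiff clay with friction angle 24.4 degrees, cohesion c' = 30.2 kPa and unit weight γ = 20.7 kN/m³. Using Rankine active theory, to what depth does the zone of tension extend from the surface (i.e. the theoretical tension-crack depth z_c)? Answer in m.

4.53 m

K_a = tan²(45° − 24.4°/2) = 0.4153; √K_a = 0.6445.
The active pressure is zero where K_a γ z = 2c√K_a, so z_c = 2c/(γ√K_a) = 2×30.2/(20.7×0.6445) = 4.528 m.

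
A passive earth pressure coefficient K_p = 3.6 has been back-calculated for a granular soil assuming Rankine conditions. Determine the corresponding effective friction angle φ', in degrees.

34.4°

K_p = (1+sin φ)/(1−sin φ) ⇒ sin φ = (K_p − 1)/(K_p + 1) = 0.5652.
φ = arcsin(0.5652) = 34.42°.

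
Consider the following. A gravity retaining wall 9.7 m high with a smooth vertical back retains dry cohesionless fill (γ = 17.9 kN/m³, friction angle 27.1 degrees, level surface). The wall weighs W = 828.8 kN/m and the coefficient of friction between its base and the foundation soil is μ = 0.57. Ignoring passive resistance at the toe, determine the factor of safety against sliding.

K_a = tan²(45° − 27.1°/2) = 0.3741.
P_a = ½K_aγH² = 0.5×0.3741×17.9×9.7² = 315.0 kN/m, acting at H/3 = 3.233 m above the base.
FS_sliding = μW / P_a = 0.57×828.8 / 315.0 = 1.500.

1.50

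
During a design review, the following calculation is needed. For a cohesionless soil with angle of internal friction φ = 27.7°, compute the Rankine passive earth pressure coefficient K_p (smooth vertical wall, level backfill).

2.74

K_p = (1 + sin φ)/(1 − sin φ) = tan²(45° + 27.7°/2) = 2.737.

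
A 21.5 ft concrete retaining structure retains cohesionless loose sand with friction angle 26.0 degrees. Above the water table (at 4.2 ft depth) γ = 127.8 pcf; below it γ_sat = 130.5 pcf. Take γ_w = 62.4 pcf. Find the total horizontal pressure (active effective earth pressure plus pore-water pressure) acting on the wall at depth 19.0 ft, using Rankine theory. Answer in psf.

K_a = (1 − sin φ)/(1 + sin φ) = 0.3905.
γ' = 130.5 − 62.4 = 68.10 pcf.
Effective vertical stress at 19.0 ft: σ'_v = 127.8×4.2 + 68.10×14.8 = 1545 psf.
σ'_h = K_a σ'_v = 0.3905 × 1545 = 603.1 psf; u = γ_w × 14.8 = 923.5 psf.
Total σ_h = 603.1 + 923.5 = 1527 psf.

1530 psf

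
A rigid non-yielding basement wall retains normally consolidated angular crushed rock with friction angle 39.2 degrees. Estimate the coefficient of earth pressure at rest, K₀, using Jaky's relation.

K₀ = 1 − sin φ' = 1 − sin 39.2° = 0.3680.

0.368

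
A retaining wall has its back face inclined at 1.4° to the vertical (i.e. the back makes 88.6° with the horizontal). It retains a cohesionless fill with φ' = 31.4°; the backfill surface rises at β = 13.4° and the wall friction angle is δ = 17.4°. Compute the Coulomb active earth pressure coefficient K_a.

K_a = sin²(α+φ) / [sin²α · sin(α−δ) · (1 + √{sin(φ+δ)sin(φ−β) / (sin(α−δ)sin(α+β))})²].
With α = 88.6°, φ = 31.4°, δ = 17.4°, β = 13.4°: K_a = 0.3518.

0.352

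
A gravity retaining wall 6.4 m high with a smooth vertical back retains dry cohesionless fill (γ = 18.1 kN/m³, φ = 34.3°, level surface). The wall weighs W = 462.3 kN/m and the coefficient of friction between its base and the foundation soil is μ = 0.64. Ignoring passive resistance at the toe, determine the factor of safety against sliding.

2.86

K_a = tan²(45° − 34.3°/2) = 0.2792.
P_a = ½K_aγH² = 0.5×0.2792×18.1×6.4² = 103.5 kN/m, acting at H/3 = 2.133 m above the base.
FS_sliding = μW / P_a = 0.64×462.3 / 103.5 = 2.859.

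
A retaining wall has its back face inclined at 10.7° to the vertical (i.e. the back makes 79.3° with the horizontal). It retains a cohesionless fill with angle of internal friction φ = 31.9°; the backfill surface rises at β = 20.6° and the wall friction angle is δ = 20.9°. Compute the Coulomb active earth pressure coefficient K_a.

0.516

K_a = sin²(α+φ) / [sin²α · sin(α−δ) · (1 + √{sin(φ+δ)sin(φ−β) / (sin(α−δ)sin(α+β))})²].
With α = 79.3°, φ = 31.9°, δ = 20.9°, β = 20.6°: K_a = 0.5160.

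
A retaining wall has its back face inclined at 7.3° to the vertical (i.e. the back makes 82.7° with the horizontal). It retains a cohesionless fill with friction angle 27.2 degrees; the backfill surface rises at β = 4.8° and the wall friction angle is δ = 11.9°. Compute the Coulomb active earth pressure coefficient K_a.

0.420

K_a = sin²(α+φ) / [sin²α · sin(α−δ) · (1 + √{sin(φ+δ)sin(φ−β) / (sin(α−δ)sin(α+β))})²].
With α = 82.7°, φ = 27.2°, δ = 11.9°, β = 4.8°: K_a = 0.4203.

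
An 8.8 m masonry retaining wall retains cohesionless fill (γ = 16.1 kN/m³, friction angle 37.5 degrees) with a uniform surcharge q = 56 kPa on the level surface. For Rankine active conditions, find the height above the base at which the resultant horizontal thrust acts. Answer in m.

K_a = 0.2432.
Triangular part P₁ = ½K_aγH² = 151.6 at H/3 = 2.933 m; rectangular part P₂ = K_a q H = 119.8 at H/2 = 4.400 m.
ȳ = (P₁·2.933 + P₂·4.400)/(P₁+P₂) = 3.581 m.

3.58 m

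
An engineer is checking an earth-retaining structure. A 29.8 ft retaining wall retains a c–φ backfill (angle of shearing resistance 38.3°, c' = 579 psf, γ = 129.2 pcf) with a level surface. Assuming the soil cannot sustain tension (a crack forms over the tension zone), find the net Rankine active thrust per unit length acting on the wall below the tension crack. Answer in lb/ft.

1940 lb/ft

K_a = 0.2347; √K_a = 0.4845.
Tension-crack depth z_c = 2c/(γ√K_a) = 2×579/(129.2×0.4845) = 18.50 ft.
σ_a at base = K_a γ H − 2c√K_a = 0.2347×129.2×29.8 − 2×579×0.4845 = 342.7 psf.
P_a = ½ × 342.7 × (H − z_c) = 0.5×342.7×11.30 = 1937 lb/ft.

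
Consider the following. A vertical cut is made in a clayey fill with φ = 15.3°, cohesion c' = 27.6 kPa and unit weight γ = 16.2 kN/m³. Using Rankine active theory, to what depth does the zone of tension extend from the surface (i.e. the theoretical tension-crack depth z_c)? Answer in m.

K_a = tan²(45° − 15.3°/2) = 0.5824; √K_a = 0.7632.
The active pressure is zero where K_a γ z = 2c√K_a, so z_c = 2c/(γ√K_a) = 2×27.6/(16.2×0.7632) = 4.465 m.

4.46 m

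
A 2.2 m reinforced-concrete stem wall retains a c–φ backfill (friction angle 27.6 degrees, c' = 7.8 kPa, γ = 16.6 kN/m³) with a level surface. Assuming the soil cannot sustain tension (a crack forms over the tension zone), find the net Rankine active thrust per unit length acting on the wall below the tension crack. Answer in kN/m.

1.28 kN/m

K_a = 0.3668; √K_a = 0.6056.
Tension-crack depth z_c = 2c/(γ√K_a) = 2×7.8/(16.6×0.6056) = 1.552 m.
σ_a at base = K_a γ H − 2c√K_a = 0.3668×16.6×2.2 − 2×7.8×0.6056 = 3.947 kPa.
P_a = ½ × 3.947 × (H − z_c) = 0.5×3.947×0.6483 = 1.279 kN/m.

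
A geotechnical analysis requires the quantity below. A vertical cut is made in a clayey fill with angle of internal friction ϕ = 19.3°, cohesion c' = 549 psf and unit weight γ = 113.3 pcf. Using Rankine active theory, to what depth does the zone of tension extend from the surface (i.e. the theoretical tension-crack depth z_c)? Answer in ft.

13.7 ft

K_a = tan²(45° − 19.3°/2) = 0.5032; √K_a = 0.7094.
The active pressure is zero where K_a γ z = 2c√K_a, so z_c = 2c/(γ√K_a) = 2×549/(113.3×0.7094) = 13.66 ft.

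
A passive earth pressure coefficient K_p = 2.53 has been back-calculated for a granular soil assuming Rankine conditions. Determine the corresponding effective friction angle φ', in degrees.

K_p = (1+sin φ)/(1−sin φ) ⇒ sin φ = (K_p − 1)/(K_p + 1) = 0.4334.
φ = arcsin(0.4334) = 25.69°.

25.7°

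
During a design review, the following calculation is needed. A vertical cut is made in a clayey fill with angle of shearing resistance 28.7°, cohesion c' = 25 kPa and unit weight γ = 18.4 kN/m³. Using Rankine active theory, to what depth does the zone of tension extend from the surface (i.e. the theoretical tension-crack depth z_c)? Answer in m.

K_a = tan²(45° − 28.7°/2) = 0.3511; √K_a = 0.5926.
The active pressure is zero where K_a γ z = 2c√K_a, so z_c = 2c/(γ√K_a) = 2×25/(18.4×0.5926) = 4.586 m.

4.59 m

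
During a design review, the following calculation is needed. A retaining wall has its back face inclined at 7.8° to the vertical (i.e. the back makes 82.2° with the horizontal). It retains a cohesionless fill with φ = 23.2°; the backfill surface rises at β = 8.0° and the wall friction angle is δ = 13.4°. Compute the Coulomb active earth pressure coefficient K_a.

K_a = sin²(α+φ) / [sin²α · sin(α−δ) · (1 + √{sin(φ+δ)sin(φ−β) / (sin(α−δ)sin(α+β))})²].
With α = 82.2°, φ = 23.2°, δ = 13.4°, β = 8.0°: K_a = 0.5112.

0.511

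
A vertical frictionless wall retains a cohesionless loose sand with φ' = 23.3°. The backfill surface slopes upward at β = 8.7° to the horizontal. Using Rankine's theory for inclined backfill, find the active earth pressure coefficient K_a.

K_a = cos β · (cos β − √(cos²β − cos²φ)) / (cos β + √(cos²β − cos²φ)).
cos β = 0.9885, cos φ = 0.9184, √(cos²β − cos²φ) = 0.3655.
K_a = 0.9885 × (0.9885 − 0.3655)/(0.9885 + 0.3655) = 0.4548.

0.455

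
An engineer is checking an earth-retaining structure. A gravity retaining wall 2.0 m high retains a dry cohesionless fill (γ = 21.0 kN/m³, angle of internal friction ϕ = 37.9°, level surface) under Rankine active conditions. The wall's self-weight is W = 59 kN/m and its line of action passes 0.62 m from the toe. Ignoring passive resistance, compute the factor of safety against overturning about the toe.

5.47

K_a = tan²(45° − 37.9°/2) = 0.2389.
P_a = ½K_aγH² = 0.5×0.2389×21.0×2.0² = 10.04 kN/m, acting at H/3 = 0.6667 m above the base.
Overturning moment M_o = P_a × H/3 = 10.04 × 0.6667 = 6.690.
Resisting moment M_r = W × 0.62 = 59 × 0.62 = 36.58.
FS_overturning = M_r/M_o = 36.58/6.690 = 5.468.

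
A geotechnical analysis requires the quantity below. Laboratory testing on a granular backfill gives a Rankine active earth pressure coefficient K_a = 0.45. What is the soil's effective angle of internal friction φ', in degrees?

22.3°

K_a = tan²(45° − φ/2) ⇒ 45° − φ/2 = arctan(√0.45) = 33.85°.
φ = 2(45° − 33.85°) = 22.29°.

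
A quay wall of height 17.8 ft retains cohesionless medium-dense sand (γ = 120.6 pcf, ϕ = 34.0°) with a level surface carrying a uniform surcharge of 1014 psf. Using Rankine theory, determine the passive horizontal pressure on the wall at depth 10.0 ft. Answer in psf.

7850 psf

K_p = (1 + sin φ)/(1 − sin φ) = 3.537.
σ_v = γz + q = 120.6 × 10.0 + 1014 = 2220 psf.
σ_h = K_p σ_v = 3.537 × 2220 = 7852 psf.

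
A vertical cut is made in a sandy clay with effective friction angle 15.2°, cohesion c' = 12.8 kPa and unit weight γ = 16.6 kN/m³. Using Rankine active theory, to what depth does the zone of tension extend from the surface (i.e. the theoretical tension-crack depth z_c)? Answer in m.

2.02 m

K_a = tan²(45° − 15.2°/2) = 0.5845; √K_a = 0.7646.
The active pressure is zero where K_a γ z = 2c√K_a, so z_c = 2c/(γ√K_a) = 2×12.8/(16.6×0.7646) = 2.017 m.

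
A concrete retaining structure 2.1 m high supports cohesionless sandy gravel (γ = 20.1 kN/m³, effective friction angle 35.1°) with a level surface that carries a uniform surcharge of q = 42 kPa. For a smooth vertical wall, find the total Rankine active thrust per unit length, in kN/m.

35.8 kN/m

K_a = tan²(45° − φ/2) = 0.2698.
Soil triangle: ½ K_a γ H² = 0.5×0.2698×20.1×2.1² = 11.96 kN/m.
Surcharge rectangle: K_a q H = 0.2698×42×2.1 = 23.80 kN/m.
Total = 11.96 + 23.80 = 35.76 kN/m.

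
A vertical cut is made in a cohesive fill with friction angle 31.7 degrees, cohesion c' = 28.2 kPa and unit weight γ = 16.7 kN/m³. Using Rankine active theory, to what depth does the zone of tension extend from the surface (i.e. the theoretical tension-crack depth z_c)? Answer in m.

K_a = tan²(45° − 31.7°/2) = 0.3111; √K_a = 0.5577.
The active pressure is zero where K_a γ z = 2c√K_a, so z_c = 2c/(γ√K_a) = 2×28.2/(16.7×0.5577) = 6.055 m.

6.06 m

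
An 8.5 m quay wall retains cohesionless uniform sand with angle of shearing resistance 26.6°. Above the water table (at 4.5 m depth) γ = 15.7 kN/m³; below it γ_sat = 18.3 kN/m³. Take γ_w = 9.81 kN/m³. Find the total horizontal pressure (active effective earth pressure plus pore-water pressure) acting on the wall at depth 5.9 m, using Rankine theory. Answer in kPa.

45.2 kPa

K_a = (1 − sin φ)/(1 + sin φ) = 0.3814.
γ' = 18.3 − 9.81 = 8.490 kN/m³.
Effective vertical stress at 5.9 m: σ'_v = 15.7×4.5 + 8.490×1.40 = 82.54 kPa.
σ'_h = K_a σ'_v = 0.3814 × 82.54 = 31.48 kPa; u = γ_w × 1.40 = 13.73 kPa.
Total σ_h = 31.48 + 13.73 = 45.22 kPa.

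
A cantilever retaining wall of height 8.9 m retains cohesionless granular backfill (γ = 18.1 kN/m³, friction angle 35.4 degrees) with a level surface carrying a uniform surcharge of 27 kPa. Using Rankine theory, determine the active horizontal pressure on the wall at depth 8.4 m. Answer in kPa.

K_a = (1 − sin φ)/(1 + sin φ) = 0.2664.
σ_v = γz + q = 18.1 × 8.4 + 27 = 179.0 kPa.
σ_h = K_a σ_v = 0.2664 × 179.0 = 47.70 kPa.

47.7 kPa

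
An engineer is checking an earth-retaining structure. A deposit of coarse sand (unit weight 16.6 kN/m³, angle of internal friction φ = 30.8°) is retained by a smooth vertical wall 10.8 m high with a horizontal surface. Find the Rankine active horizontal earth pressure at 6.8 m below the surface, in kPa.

K_a = (1 − sin φ)/(1 + sin φ) = 0.3227.
σ_h = K_a γ z = 0.3227 × 16.6 × 6.8 = 36.43 kPa.

36.4 kPa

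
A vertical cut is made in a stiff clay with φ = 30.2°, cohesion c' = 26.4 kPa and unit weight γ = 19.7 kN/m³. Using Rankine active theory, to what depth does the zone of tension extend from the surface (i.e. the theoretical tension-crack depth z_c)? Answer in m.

K_a = tan²(45° − 30.2°/2) = 0.3307; √K_a = 0.5750.
The active pressure is zero where K_a γ z = 2c√K_a, so z_c = 2c/(γ√K_a) = 2×26.4/(19.7×0.5750) = 4.661 m.

4.66 m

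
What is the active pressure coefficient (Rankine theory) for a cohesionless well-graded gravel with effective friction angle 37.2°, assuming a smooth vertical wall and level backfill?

K_a = (1 − sin φ)/(1 + sin φ) = (1 − sin 37.2°)/(1 + sin 37.2°) = 0.2464.

0.246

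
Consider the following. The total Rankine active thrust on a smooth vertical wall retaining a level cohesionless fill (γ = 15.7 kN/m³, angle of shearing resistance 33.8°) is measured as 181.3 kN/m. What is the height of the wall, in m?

K_a = 0.2851. P_a = ½ K_a γ H² ⇒ H = √(2P_a/(K_a γ)).
H = √(2×181.3/(0.2851×15.7)) = 9.000 m.

9.00 m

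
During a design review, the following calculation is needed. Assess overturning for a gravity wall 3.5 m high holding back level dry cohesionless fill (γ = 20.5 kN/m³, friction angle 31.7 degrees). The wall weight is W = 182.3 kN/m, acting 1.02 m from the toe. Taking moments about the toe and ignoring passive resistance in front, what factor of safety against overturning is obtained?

K_a = tan²(45° − 31.7°/2) = 0.3111.
P_a = ½K_aγH² = 0.5×0.3111×20.5×3.5² = 39.06 kN/m, acting at H/3 = 1.167 m above the base.
Overturning moment M_o = P_a × H/3 = 39.06 × 1.167 = 45.57.
Resisting moment M_r = W × 1.02 = 182.3 × 1.02 = 185.9.
FS_overturning = M_r/M_o = 185.9/45.57 = 4.081.

4.08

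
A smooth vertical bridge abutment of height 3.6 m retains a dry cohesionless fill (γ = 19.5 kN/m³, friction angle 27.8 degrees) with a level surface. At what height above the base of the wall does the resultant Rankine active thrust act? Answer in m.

K_a = 0.3639.
The pressure distribution is triangular, so the resultant acts at H/3 above the base = 3.6/3 = 1.200 m.

1.20 m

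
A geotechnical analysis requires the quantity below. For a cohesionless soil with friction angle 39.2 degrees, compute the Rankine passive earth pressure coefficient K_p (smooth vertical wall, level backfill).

4.44

K_p = (1 + sin φ)/(1 − sin φ) = tan²(45° + 39.2°/2) = 4.435.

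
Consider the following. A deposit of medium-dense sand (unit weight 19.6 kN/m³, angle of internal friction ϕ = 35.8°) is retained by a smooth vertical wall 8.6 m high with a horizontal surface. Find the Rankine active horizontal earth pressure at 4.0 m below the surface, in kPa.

K_a = (1 − sin φ)/(1 + sin φ) = 0.2619.
σ_h = K_a γ z = 0.2619 × 19.6 × 4.0 = 20.53 kPa.

20.5 kPa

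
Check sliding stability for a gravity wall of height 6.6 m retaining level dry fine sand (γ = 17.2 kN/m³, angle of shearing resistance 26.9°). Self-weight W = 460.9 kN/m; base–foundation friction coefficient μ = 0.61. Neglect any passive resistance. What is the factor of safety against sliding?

K_a = tan²(45° − 26.9°/2) = 0.3770.
P_a = ½K_aγH² = 0.5×0.3770×17.2×6.6² = 141.2 kN/m, acting at H/3 = 2.200 m above the base.
FS_sliding = μW / P_a = 0.61×460.9 / 141.2 = 1.991.

1.99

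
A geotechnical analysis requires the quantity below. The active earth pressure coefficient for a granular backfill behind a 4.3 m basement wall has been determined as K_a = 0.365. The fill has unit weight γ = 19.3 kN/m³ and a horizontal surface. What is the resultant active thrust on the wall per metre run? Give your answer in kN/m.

65.1 kN/m

P = ½ K_a γ H² = 0.5 × 0.365 × 19.3 × 4.3² = 65.13 kN/m.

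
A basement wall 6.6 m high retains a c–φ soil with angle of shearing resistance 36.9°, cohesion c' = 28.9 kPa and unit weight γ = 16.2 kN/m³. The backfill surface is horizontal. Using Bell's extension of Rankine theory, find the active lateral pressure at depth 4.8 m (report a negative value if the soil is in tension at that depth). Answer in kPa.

K_a = (1 − sin φ)/(1 + sin φ) = 0.2497.
σ_a = K_a γ z − 2c√K_a = 0.2497×16.2×4.8 − 2×28.9×0.4997 = -9.467 kPa.

-9.47 kPa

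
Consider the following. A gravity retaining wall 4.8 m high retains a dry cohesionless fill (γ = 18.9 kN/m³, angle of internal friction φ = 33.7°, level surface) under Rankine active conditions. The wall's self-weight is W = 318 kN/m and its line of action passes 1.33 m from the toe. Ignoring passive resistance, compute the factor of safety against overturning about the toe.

4.24

K_a = tan²(45° − 33.7°/2) = 0.2863.
P_a = ½K_aγH² = 0.5×0.2863×18.9×4.8² = 62.34 kN/m, acting at H/3 = 1.600 m above the base.
Overturning moment M_o = P_a × H/3 = 62.34 × 1.600 = 99.74.
Resisting moment M_r = W × 1.33 = 318 × 1.33 = 422.9.
FS_overturning = M_r/M_o = 422.9/99.74 = 4.241.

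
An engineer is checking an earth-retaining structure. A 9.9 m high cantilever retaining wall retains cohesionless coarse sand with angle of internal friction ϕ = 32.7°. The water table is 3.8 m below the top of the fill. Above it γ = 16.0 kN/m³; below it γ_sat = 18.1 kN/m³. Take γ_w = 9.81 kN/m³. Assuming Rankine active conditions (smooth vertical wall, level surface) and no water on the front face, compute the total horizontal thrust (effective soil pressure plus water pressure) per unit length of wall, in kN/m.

374 kN/m

K_a = tan²(45° − φ/2) = 0.2985.
γ' = 18.1 − 9.81 = 8.290 kN/m³. Depth below WT = 6.1 m.
σ'_h at WT = K_a γ d_w = 18.15 kPa; at base = 18.15 + K_a γ' × 6.1 = 33.24 kPa.
P₁ (0–3.8 m) = ½×18.15×3.8 = 34.48. P₂ (3.8–9.9 m) = ½(18.15+33.24)×6.1 = 156.7.
P_w = ½ γ_w h₂² = 0.5×9.81×6.1² = 182.5. Total = 34.48+156.7+182.5 = 373.7 kN/m.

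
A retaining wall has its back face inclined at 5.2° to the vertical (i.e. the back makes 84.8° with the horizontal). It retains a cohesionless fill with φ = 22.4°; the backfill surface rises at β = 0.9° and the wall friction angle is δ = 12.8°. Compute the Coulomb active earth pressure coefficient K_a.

0.447

K_a = sin²(α+φ) / [sin²α · sin(α−δ) · (1 + √{sin(φ+δ)sin(φ−β) / (sin(α−δ)sin(α+β))})²].
With α = 84.8°, φ = 22.4°, δ = 12.8°, β = 0.9°: K_a = 0.4465.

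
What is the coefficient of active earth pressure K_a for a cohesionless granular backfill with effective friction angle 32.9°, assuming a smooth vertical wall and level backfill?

K_a = tan²(45° − φ/2) = tan²(28.55°) = 0.2960.

0.296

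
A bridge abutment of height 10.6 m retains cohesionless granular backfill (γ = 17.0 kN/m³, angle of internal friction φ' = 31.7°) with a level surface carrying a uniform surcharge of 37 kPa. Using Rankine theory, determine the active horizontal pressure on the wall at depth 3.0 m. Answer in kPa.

27.4 kPa

K_a = (1 − sin φ)/(1 + sin φ) = 0.3111.
σ_v = γz + q = 17.0 × 3.0 + 37 = 88.00 kPa.
σ_h = K_a σ_v = 0.3111 × 88.00 = 27.37 kPa.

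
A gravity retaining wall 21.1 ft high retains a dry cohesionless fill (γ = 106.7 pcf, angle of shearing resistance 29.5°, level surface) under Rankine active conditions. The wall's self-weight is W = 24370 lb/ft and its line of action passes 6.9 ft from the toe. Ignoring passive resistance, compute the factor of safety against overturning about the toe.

K_a = tan²(45° − 29.5°/2) = 0.3401.
P_a = ½K_aγH² = 0.5×0.3401×106.7×21.1² = 8078 lb/ft, acting at H/3 = 7.033 ft above the base.
Overturning moment M_o = P_a × H/3 = 8078 × 7.033 = 56820.
Resisting moment M_r = W × 6.9 = 24370 × 6.9 = 168200.
FS_overturning = M_r/M_o = 168200/56820 = 2.960.

2.96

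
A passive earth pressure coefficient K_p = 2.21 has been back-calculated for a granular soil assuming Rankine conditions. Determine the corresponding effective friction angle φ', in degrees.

K_p = (1+sin φ)/(1−sin φ) ⇒ sin φ = (K_p − 1)/(K_p + 1) = 0.3769.
φ = arcsin(0.3769) = 22.14°.

22.1°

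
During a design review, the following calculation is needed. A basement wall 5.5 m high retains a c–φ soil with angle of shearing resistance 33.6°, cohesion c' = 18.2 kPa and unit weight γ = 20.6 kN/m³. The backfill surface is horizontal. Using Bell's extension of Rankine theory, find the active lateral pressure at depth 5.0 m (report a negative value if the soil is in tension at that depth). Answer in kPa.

10.1 kPa

K_a = (1 − sin φ)/(1 + sin φ) = 0.2875.
σ_a = K_a γ z − 2c√K_a = 0.2875×20.6×5.0 − 2×18.2×0.5362 = 10.10 kPa.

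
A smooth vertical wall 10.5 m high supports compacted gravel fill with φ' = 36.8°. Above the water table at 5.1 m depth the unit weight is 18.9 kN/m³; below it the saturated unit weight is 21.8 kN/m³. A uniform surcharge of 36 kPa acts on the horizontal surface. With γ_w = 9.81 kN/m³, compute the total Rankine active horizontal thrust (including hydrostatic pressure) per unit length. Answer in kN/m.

474 kN/m

K_a = tan²(45° − φ/2) = 0.2508.
γ' = 21.8 − 9.81 = 11.99 kN/m³. h₂ = H − d_w = 5.4 m.
σ'_h: at surface K_a·q = 9.027; at WT K_a(q+γd_w) = 33.20; at base K_a(q+γd_w+γ'h₂) = 49.43 kPa.
P₁ = ½(9.027+33.20)×5.1 = 107.7; P₂ = ½(33.20+49.43)×5.4 = 223.1; P_w = ½γ_w h₂² = 143.0.
Total = 107.7+223.1+143.0 = 473.8 kN/m.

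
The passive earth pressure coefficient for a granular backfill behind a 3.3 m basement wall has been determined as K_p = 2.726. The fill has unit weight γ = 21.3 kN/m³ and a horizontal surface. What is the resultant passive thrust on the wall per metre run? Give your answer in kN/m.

316 kN/m

P = ½ K_p γ H² = 0.5 × 2.726 × 21.3 × 3.3² = 316.2 kN/m.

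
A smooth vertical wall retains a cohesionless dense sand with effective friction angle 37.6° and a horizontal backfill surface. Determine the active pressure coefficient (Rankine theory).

0.242

K_a = tan²(45° − φ/2) = tan²(26.20°) = 0.2421.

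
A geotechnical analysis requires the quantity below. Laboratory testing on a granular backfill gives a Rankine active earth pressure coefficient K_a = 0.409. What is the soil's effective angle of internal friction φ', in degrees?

24.8°

K_a = tan²(45° − φ/2) ⇒ 45° − φ/2 = arctan(√0.409) = 32.60°.
φ = 2(45° − 32.60°) = 24.80°.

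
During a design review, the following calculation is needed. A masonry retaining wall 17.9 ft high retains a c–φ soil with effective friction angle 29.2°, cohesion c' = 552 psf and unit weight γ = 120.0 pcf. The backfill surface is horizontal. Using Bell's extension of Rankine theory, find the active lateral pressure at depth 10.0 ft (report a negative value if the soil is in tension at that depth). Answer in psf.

K_a = (1 − sin φ)/(1 + sin φ) = 0.3442.
σ_a = K_a γ z − 2c√K_a = 0.3442×120.0×10.0 − 2×552×0.5867 = -234.7 psf.

-235 psf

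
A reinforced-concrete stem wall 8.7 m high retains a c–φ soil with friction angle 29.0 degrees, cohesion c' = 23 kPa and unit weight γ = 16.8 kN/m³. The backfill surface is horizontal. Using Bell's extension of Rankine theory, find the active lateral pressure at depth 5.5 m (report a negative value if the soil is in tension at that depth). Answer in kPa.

K_a = (1 − sin φ)/(1 + sin φ) = 0.3470.
σ_a = K_a γ z − 2c√K_a = 0.3470×16.8×5.5 − 2×23×0.5890 = 4.964 kPa.

4.96 kPa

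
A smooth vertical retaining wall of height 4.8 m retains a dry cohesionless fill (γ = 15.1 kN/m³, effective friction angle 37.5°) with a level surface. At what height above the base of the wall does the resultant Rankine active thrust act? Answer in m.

1.60 m

K_a = 0.2432.
The pressure distribution is triangular, so the resultant acts at H/3 above the base = 4.8/3 = 1.600 m.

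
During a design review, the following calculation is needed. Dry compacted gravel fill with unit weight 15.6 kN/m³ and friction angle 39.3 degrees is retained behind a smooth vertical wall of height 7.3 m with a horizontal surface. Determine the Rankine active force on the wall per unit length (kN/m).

93.3 kN/m

K_a = tan²(45° − φ/2) = 0.2245.
P_a = ½ K_a γ H² = 0.5 × 0.2245 × 15.6 × 7.3² = 93.30 kN/m.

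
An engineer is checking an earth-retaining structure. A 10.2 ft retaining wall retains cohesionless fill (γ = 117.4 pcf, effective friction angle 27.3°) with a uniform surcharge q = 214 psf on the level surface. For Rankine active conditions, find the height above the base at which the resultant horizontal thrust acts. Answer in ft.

K_a = 0.3711.
Triangular part P₁ = ½K_aγH² = 2267 at H/3 = 3.400 ft; rectangular part P₂ = K_a q H = 810.1 at H/2 = 5.100 ft.
ȳ = (P₁·3.400 + P₂·5.100)/(P₁+P₂) = 3.848 ft.

3.85 ft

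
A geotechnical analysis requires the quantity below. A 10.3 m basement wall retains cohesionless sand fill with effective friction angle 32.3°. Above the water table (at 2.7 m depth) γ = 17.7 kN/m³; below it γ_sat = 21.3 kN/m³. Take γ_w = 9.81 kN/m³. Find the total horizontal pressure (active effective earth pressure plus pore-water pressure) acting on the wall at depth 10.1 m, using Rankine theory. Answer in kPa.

K_a = (1 − sin φ)/(1 + sin φ) = 0.3035.
γ' = 21.3 − 9.81 = 11.49 kN/m³.
Effective vertical stress at 10.1 m: σ'_v = 17.7×2.7 + 11.49×7.40 = 132.8 kPa.
σ'_h = K_a σ'_v = 0.3035 × 132.8 = 40.31 kPa; u = γ_w × 7.40 = 72.59 kPa.
Total σ_h = 40.31 + 72.59 = 112.9 kPa.

113 kPa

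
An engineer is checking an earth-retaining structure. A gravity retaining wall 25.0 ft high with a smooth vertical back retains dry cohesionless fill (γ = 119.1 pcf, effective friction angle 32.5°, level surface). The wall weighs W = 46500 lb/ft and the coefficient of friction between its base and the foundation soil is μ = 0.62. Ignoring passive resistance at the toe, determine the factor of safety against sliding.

2.57

K_a = tan²(45° − 32.5°/2) = 0.3010.
P_a = ½K_aγH² = 0.5×0.3010×119.1×25.0² = 11200 lb/ft, acting at H/3 = 8.333 ft above the base.
FS_sliding = μW / P_a = 0.62×46500 / 11200 = 2.574.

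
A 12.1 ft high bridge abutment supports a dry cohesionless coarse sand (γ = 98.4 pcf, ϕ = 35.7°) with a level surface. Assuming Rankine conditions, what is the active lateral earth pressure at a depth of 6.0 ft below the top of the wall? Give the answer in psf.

155 psf

K_a = (1 − sin φ)/(1 + sin φ) = 0.2630.
σ_h = K_a γ z = 0.2630 × 98.4 × 6.0 = 155.3 psf.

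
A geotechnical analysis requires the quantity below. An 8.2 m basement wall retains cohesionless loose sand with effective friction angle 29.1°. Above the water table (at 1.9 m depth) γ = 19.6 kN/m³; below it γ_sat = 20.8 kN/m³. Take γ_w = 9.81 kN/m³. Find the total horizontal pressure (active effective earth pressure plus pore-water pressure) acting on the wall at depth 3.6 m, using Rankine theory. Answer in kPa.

K_a = (1 − sin φ)/(1 + sin φ) = 0.3456.
γ' = 20.8 − 9.81 = 10.99 kN/m³.
Effective vertical stress at 3.6 m: σ'_v = 19.6×1.9 + 10.99×1.70 = 55.92 kPa.
σ'_h = K_a σ'_v = 0.3456 × 55.92 = 19.33 kPa; u = γ_w × 1.70 = 16.68 kPa.
Total σ_h = 19.33 + 16.68 = 36.00 kPa.

36.0 kPa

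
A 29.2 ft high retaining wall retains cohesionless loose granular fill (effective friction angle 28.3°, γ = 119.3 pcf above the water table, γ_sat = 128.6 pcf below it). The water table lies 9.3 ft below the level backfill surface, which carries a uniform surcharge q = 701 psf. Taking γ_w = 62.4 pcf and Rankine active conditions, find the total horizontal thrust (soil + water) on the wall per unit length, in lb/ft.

34100 lb/ft

K_a = tan²(45° − φ/2) = 0.3568.
γ' = 128.6 − 62.4 = 66.20 pcf. h₂ = H − d_w = 19.9 ft.
σ'_h: at surface K_a·q = 250.1; at WT K_a(q+γd_w) = 645.9; at base K_a(q+γd_w+γ'h₂) = 1116 psf.
P₁ = ½(250.1+645.9)×9.3 = 4167; P₂ = ½(645.9+1116)×19.9 = 17530; P_w = ½γ_w h₂² = 12360.
Total = 4167+17530+12360 = 34050 lb/ft.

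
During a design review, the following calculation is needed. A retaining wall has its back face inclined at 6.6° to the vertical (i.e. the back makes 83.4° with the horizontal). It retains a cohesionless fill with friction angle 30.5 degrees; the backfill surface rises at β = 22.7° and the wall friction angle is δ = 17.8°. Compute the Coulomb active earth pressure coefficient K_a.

K_a = sin²(α+φ) / [sin²α · sin(α−δ) · (1 + √{sin(φ+δ)sin(φ−β) / (sin(α−δ)sin(α+β))})²].
With α = 83.4°, φ = 30.5°, δ = 17.8°, β = 22.7°: K_a = 0.5178.

0.518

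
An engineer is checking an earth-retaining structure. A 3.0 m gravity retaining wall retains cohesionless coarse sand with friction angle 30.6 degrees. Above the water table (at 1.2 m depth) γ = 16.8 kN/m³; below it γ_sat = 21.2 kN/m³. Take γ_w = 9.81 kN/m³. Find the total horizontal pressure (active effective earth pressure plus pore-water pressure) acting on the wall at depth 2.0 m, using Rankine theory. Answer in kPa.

17.4 kPa

K_a = (1 − sin φ)/(1 + sin φ) = 0.3253.
γ' = 21.2 − 9.81 = 11.39 kN/m³.
Effective vertical stress at 2.0 m: σ'_v = 16.8×1.2 + 11.39×0.800 = 29.27 kPa.
σ'_h = K_a σ'_v = 0.3253 × 29.27 = 9.523 kPa; u = γ_w × 0.800 = 7.848 kPa.
Total σ_h = 9.523 + 7.848 = 17.37 kPa.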